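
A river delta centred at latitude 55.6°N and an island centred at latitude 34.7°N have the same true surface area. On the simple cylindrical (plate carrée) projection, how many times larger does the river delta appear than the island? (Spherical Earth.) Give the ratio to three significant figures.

In the plate carrée (x = Rλ, y = Rφ), meridians are true-scale (h = 1) and parallels are stretched by k = sec φ.
Areal scale at 55.6°: h·k = 1.000 × 1.770 = 1.770.
Areal scale at 34.7°: h·k = 1.000 × 1.216 = 1.216.
Ratio = 1.770/1.216 ≈ 1.46.

1.46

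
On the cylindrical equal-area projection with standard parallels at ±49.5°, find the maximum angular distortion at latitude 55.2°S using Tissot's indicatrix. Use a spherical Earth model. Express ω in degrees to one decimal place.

For cylindrical equal-area with standard parallel φ₀, h = cos φ / cos φ₀ and k = cos φ₀ / cos φ, so h·k = 1.
At 55.2°: h = 0.8788, k = 1.138; principal scales a = 1.138, b = 0.8788.
sin(ω/2) = (a − b)/(a + b) = 0.2592/2.017 = 0.1285, so ω = 2 arcsin(0.1285) ≈ 14.8°.

14.8°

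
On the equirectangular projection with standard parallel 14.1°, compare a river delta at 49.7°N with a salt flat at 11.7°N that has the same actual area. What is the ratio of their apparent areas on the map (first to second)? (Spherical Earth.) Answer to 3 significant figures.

1.51

The equidistant cylindrical projection with φ₀ = 14.1° has h = 1 (meridians true) and k = cos φ₀ / cos φ along parallels.
Areal scale at 49.7°: h·k = 1.000 × 1.500 = 1.500.
Areal scale at 11.7°: h·k = 1.000 × 0.9905 = 0.9905.
Ratio = 1.500/0.9905 ≈ 1.51.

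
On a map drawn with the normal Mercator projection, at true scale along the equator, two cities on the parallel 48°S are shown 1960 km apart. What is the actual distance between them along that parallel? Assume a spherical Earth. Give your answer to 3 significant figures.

1310 km

Mercator is conformal, so the point scale is isotropic: h = k = sec φ = 1/cos φ.
Along the parallel at 48°, map distances are exaggerated by k = sec 48° = 1.494.
True distance = 1960 / 1.494 = 1960 × cos 48° ≈ 1310 km.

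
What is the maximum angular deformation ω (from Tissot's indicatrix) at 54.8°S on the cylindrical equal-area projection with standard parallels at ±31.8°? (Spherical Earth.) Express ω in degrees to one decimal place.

For cylindrical equal-area with standard parallel φ₀, h = cos φ / cos φ₀ and k = cos φ₀ / cos φ, so h·k = 1.
At 54.8°: h = 0.6782, k = 1.474; principal scales a = 1.474, b = 0.6782.
sin(ω/2) = (a − b)/(a + b) = 0.7962/2.153 = 0.3699, so ω = 2 arcsin(0.3699) ≈ 43.4°.

43.4°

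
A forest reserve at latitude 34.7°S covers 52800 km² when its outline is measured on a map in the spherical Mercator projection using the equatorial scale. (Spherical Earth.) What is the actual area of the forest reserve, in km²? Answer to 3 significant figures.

For Mercator, h = k = sec φ (a conformal cylindrical projection has a single point scale, 1/cos φ).
Areal scale = k² = sec²φ = 1/cos²(34.7°) = 1/0.8221² = 1.479.
True area = apparent / (areal scale) = 52800 / 1.479 ≈ 35700 km².

35700 km²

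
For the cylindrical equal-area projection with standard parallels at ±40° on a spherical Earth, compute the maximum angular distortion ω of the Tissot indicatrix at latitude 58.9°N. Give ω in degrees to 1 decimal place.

A cylindrical equal-area projection with standard parallel φ₀ has meridian scale h = cos φ / cos φ₀ and parallel scale k = cos φ₀ / cos φ (so areas are preserved, h·k = 1).
At 58.9°: h = 0.6743, k = 1.483; principal scales a = 1.483, b = 0.6743.
sin(ω/2) = (a − b)/(a + b) = 0.8088/2.157 = 0.3749, so ω = 2 arcsin(0.3749) ≈ 44.0°.

44.0°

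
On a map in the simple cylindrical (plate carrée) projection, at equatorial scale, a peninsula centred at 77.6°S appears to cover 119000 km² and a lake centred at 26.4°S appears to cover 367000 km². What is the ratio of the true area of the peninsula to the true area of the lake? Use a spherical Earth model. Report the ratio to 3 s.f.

0.0777

On the plate carrée, areal scale = h·k = 1 × sec φ, so true area = apparent × cos φ.
True area of peninsula: 119000 × cos(77.6°) = 119000 × 0.2147 = 25550 km².
True area of lake: 367000 × cos(26.4°) = 367000 × 0.8957 = 328700 km².
Ratio = 25550 / 328700 ≈ 0.0777.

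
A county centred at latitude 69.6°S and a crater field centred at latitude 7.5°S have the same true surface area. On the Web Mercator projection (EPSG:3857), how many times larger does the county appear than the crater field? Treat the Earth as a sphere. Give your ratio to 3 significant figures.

Mercator areal scale is sec²φ.
At 69.6°: sec²(69.6°) = 1/0.3486² = 8.230.
At 7.5°: sec²(7.5°) = 1/0.9914² = 1.017.
Ratio = 8.230/1.017 = cos²(7.5°)/cos²(69.6°) ≈ 8.09.

8.09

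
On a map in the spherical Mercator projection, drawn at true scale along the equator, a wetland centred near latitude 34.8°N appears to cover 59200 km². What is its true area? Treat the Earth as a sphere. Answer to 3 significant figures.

The Mercator projection is conformal; its linear scale factor is the same in every direction and equals sec φ = 1/cos φ.
Areal scale = k² = sec²φ = 1/cos²(34.8°) = 1/0.8211² = 1.483.
True area = apparent / (areal scale) = 59200 / 1.483 ≈ 39900 km².

39900 km²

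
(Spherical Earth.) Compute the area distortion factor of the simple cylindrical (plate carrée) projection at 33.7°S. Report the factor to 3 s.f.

1.20

In the plate carrée (x = Rλ, y = Rφ), meridians are true-scale (h = 1) and parallels are stretched by k = sec φ.
Areal scale = h·k = 1 × sec φ; at 33.7°, h = 1.000, k = 1.202, so h·k = 1.202.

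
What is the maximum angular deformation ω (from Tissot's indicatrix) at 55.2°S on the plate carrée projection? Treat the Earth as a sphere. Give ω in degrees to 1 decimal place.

In the plate carrée (x = Rλ, y = Rφ), meridians are true-scale (h = 1) and parallels are stretched by k = sec φ.
At 55.2°: h = 1.000, k = 1.752; principal scales a = 1.752, b = 1.000.
sin(ω/2) = (a − b)/(a + b) = 0.7522/2.752 = 0.2733, so ω = 2 arcsin(0.2733) ≈ 31.7°.

31.7°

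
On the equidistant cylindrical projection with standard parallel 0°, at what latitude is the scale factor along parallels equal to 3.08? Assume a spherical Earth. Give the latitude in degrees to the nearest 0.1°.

Plate carrée: h = 1, k = sec φ along parallels.
sec φ = 3.08  ⇒  cos φ = 0.3247  ⇒  φ ≈ 71.1°.

71.1°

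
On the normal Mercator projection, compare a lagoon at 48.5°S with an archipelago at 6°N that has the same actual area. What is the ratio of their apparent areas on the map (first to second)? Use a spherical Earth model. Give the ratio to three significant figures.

2.25

On Mercator, area is exaggerated by sec²φ = 1/cos²φ.
At 48.5°: sec²(48.5°) = 1/0.6626² = 2.278.
At 6°: sec²(6°) = 1/0.9945² = 1.011.
Ratio = 2.278/1.011 = cos²(6°)/cos²(48.5°) ≈ 2.25.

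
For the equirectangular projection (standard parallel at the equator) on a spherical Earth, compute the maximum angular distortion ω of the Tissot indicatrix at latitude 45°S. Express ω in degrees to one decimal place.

19.8°

Plate carrée maps x = Rλ, y = Rφ. The meridian scale is h = 1 and the parallel scale is k = 1/cos φ = sec φ.
At 45°: h = 1.000, k = 1.414; principal scales a = 1.414, b = 1.000.
sin(ω/2) = (a − b)/(a + b) = 0.4142/2.414 = 0.1716, so ω = 2 arcsin(0.1716) ≈ 19.8°.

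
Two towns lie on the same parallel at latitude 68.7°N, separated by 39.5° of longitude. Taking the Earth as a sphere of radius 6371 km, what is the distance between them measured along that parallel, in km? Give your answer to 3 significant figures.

Arc length along a parallel = R cos φ · Δλ (with Δλ in radians).
= 6371 × cos 68.7° × (39.5° × π/180) = 6371 × 0.3633 × 0.6894 ≈ 1600 km.

1600 km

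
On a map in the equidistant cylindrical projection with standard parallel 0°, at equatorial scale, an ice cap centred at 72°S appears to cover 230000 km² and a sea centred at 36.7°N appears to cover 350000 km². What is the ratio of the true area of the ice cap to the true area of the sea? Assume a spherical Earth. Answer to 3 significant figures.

On the plate carrée, areal scale = h·k = 1 × sec φ, so true area = apparent × cos φ.
True area of ice cap: 230000 × cos(72°) = 230000 × 0.3090 = 71070 km².
True area of sea: 350000 × cos(36.7°) = 350000 × 0.8018 = 280600 km².
Ratio = 71070 / 280600 ≈ 0.253.

0.253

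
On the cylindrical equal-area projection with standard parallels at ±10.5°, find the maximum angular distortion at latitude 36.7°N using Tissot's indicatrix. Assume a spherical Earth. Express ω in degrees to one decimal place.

23.2°

For cylindrical equal-area with standard parallel φ₀, h = cos φ / cos φ₀ and k = cos φ₀ / cos φ, so h·k = 1.
At 36.7°: h = 0.8154, k = 1.226; principal scales a = 1.226, b = 0.8154.
sin(ω/2) = (a − b)/(a + b) = 0.4109/2.042 = 0.2013, so ω = 2 arcsin(0.2013) ≈ 23.2°.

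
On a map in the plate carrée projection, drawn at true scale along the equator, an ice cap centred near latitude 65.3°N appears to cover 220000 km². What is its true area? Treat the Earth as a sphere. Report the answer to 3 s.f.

91900 km²

Plate carrée maps x = Rλ, y = Rφ. The meridian scale is h = 1 and the parallel scale is k = 1/cos φ = sec φ.
Areal scale = h·k = 1 × sec φ; at 65.3°, h = 1.000, k = 2.393, so h·k = 2.393.
True area = apparent / (areal scale) = 220000 / 2.393 ≈ 91900 km².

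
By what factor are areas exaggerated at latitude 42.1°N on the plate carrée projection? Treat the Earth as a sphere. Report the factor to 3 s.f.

1.35

For the equirectangular projection with φ₀ = 0 (plate carrée), h = 1 along meridians and k = sec φ along parallels.
Areal scale = h·k = 1 × sec φ; at 42.1°, h = 1.000, k = 1.348, so h·k = 1.348.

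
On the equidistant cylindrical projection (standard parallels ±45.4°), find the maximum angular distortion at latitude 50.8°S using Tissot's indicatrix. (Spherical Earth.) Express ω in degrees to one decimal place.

In the equirectangular projection with standard parallel φ₀ = 45.4° (x = Rλ cos φ₀, y = Rφ), meridians are true-scale (h = 1) and the parallel scale is k = cos φ₀ / cos φ.
At 50.8°: h = 1.000, k = 1.111; principal scales a = 1.111, b = 1.000.
sin(ω/2) = (a − b)/(a + b) = 0.1110/2.111 = 0.05256, so ω = 2 arcsin(0.05256) ≈ 6.0°.

6.0°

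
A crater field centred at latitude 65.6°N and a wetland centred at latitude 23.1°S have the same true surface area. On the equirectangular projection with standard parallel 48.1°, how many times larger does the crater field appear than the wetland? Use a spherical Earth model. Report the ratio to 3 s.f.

2.23

The equidistant cylindrical projection with φ₀ = 48.1° has h = 1 (meridians true) and k = cos φ₀ / cos φ along parallels.
Areal scale at 65.6°: h·k = 1.000 × 1.617 = 1.617.
Areal scale at 23.1°: h·k = 1.000 × 0.7260 = 0.7260.
Ratio = 1.617/0.7260 ≈ 2.23.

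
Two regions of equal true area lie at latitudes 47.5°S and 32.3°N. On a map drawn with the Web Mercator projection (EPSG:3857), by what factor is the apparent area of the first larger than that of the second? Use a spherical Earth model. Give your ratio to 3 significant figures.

Mercator areal scale is sec²φ.
At 47.5°: sec²(47.5°) = 1/0.6756² = 2.191.
At 32.3°: sec²(32.3°) = 1/0.8453² = 1.400.
Ratio = 2.191/1.400 = cos²(32.3°)/cos²(47.5°) ≈ 1.57.

1.57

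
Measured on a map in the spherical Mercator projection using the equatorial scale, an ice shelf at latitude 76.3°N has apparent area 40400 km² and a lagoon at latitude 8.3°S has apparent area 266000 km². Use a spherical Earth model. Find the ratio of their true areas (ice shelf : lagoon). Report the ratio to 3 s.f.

On Mercator the areal scale is sec²φ, so true area = apparent × cos²φ.
True area of ice shelf: 40400 × cos²(76.3°) = 40400 × 0.05609 = 2266 km².
True area of lagoon: 266000 × cos²(8.3°) = 266000 × 0.9792 = 260500 km².
Ratio = 2266 / 260500 ≈ 0.00870.

0.00870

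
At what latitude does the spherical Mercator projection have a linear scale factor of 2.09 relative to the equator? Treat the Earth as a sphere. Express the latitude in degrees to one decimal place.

61.4°

Mercator scale is k = sec φ = 1/cos φ.
1/cos φ = 2.09  ⇒  cos φ = 0.4785  ⇒  φ = arccos(0.4785) ≈ 61.4°.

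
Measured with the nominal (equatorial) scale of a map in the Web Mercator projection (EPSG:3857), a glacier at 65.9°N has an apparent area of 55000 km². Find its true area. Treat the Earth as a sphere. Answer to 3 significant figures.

9170 km²

Mercator is conformal, so the point scale is isotropic: h = k = sec φ = 1/cos φ.
Areal scale = k² = sec²φ = 1/cos²(65.9°) = 1/0.4083² = 5.998.
True area = apparent / (areal scale) = 55000 / 5.998 ≈ 9170 km².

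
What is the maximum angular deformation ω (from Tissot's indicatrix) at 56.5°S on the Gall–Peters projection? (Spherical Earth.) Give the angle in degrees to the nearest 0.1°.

28.1°

Gall–Peters is a cylindrical equal-area projection with standard parallels at ±45°. For cylindrical equal-area with standard parallel φ₀, h = cos φ / cos φ₀ and k = cos φ₀ / cos φ, so h·k = 1.
At 56.5°: h = 0.7806, k = 1.281; principal scales a = 1.281, b = 0.7806.
sin(ω/2) = (a − b)/(a + b) = 0.5006/2.062 = 0.2428, so ω = 2 arcsin(0.2428) ≈ 28.1°.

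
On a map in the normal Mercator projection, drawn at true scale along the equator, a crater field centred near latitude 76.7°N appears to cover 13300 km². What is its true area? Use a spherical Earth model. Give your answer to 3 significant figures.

Mercator is conformal, so the point scale is isotropic: h = k = sec φ = 1/cos φ.
Areal scale = k² = sec²φ = 1/cos²(76.7°) = 1/0.2300² = 18.90.
True area = apparent / (areal scale) = 13300 / 18.90 ≈ 704 km².

704 km²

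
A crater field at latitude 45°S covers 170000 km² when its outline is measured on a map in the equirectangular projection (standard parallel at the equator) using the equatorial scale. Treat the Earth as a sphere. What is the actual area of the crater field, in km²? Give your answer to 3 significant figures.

120000 km²

For the equirectangular projection with φ₀ = 0 (plate carrée), h = 1 along meridians and k = sec φ along parallels.
Areal scale = h·k = 1 × sec φ; at 45°, h = 1.000, k = 1.414, so h·k = 1.414.
True area = apparent / (areal scale) = 170000 / 1.414 ≈ 120000 km².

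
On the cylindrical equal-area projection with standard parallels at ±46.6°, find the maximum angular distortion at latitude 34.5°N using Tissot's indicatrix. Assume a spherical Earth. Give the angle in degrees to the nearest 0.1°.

20.7°

Cylindrical equal-area (φ₀ = 46.6°): h = cos φ / cos 46.6° along meridians, k = cos 46.6° / cos φ along parallels; h·k = 1.
At 34.5°: h = 1.199, k = 0.8337; principal scales a = 1.199, b = 0.8337.
sin(ω/2) = (a − b)/(a + b) = 0.3657/2.033 = 0.1799, so ω = 2 arcsin(0.1799) ≈ 20.7°.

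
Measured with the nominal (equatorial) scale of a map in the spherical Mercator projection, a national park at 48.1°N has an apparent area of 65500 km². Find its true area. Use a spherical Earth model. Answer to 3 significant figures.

29200 km²

For Mercator, h = k = sec φ (a conformal cylindrical projection has a single point scale, 1/cos φ).
Areal scale = k² = sec²φ = 1/cos²(48.1°) = 1/0.6678² = 2.242.
True area = apparent / (areal scale) = 65500 / 2.242 ≈ 29200 km².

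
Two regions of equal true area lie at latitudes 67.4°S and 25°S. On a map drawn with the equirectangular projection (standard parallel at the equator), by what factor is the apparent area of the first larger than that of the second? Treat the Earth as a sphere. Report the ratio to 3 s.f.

For the equirectangular projection with φ₀ = 0 (plate carrée), h = 1 along meridians and k = sec φ along parallels.
Areal scale at 67.4°: h·k = 1.000 × 2.602 = 2.602.
Areal scale at 25°: h·k = 1.000 × 1.103 = 1.103.
Ratio = 2.602/1.103 ≈ 2.36.

2.36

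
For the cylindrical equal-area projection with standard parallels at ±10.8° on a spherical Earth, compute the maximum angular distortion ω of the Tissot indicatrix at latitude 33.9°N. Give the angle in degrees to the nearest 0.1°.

Cylindrical equal-area (φ₀ = 10.8°): h = cos φ / cos 10.8° along meridians, k = cos 10.8° / cos φ along parallels; h·k = 1.
At 33.9°: h = 0.8450, k = 1.183; principal scales a = 1.183, b = 0.8450.
sin(ω/2) = (a − b)/(a + b) = 0.3385/2.028 = 0.1669, so ω = 2 arcsin(0.1669) ≈ 19.2°.

19.2°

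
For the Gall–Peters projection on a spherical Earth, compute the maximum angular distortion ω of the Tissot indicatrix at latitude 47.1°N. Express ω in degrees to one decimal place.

Gall–Peters is a cylindrical equal-area projection with standard parallels at ±45°. A cylindrical equal-area projection with standard parallel φ₀ has meridian scale h = cos φ / cos φ₀ and parallel scale k = cos φ₀ / cos φ (so areas are preserved, h·k = 1).
At 47.1°: h = 0.9627, k = 1.039; principal scales a = 1.039, b = 0.9627.
sin(ω/2) = (a − b)/(a + b) = 0.07608/2.001 = 0.03801, so ω = 2 arcsin(0.03801) ≈ 4.4°.

4.4°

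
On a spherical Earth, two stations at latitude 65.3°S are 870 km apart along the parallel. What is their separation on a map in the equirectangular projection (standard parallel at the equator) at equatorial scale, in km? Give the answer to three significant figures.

Plate carrée maps x = Rλ, y = Rφ. The meridian scale is h = 1 and the parallel scale is k = 1/cos φ = sec φ.
Along the parallel, k = sec 65.3° = 1/0.4179 = 2.393.
Map distance = 870 × 2.393 ≈ 2080 km.

2080 km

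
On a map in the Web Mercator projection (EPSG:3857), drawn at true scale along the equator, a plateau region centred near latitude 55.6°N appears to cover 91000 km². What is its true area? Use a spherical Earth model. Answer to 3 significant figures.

The Mercator projection is conformal; its linear scale factor is the same in every direction and equals sec φ = 1/cos φ.
Areal scale = k² = sec²φ = 1/cos²(55.6°) = 1/0.5650² = 3.133.
True area = apparent / (areal scale) = 91000 / 3.133 ≈ 29000 km².

29000 km²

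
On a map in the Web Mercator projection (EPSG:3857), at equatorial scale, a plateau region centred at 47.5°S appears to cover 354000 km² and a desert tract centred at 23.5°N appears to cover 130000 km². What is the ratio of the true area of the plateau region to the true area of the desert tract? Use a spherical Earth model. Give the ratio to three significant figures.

1.48

Mercator's areal exaggeration is sec²φ; hence true area = (apparent area) · cos²φ.
True area of plateau region: 354000 × cos²(47.5°) = 354000 × 0.4564 = 161600 km².
True area of desert tract: 130000 × cos²(23.5°) = 130000 × 0.8410 = 109300 km².
Ratio = 161600 / 109300 ≈ 1.48.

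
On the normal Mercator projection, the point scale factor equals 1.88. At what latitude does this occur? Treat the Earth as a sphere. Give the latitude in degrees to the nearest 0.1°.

Mercator scale is k = sec φ = 1/cos φ.
1/cos φ = 1.88  ⇒  cos φ = 0.5319  ⇒  φ = arccos(0.5319) ≈ 57.9°.

57.9°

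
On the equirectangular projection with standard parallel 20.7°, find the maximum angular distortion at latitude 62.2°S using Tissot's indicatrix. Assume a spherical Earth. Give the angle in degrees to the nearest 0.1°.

The equidistant cylindrical projection with φ₀ = 20.7° has h = 1 (meridians true) and k = cos φ₀ / cos φ along parallels.
At 62.2°: h = 1.000, k = 2.006; principal scales a = 2.006, b = 1.000.
sin(ω/2) = (a − b)/(a + b) = 1.006/3.006 = 0.3346, so ω = 2 arcsin(0.3346) ≈ 39.1°.

39.1°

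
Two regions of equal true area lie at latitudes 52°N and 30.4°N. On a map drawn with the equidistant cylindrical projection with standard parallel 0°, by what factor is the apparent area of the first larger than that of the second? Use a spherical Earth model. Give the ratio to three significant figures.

Plate carrée maps x = Rλ, y = Rφ. The meridian scale is h = 1 and the parallel scale is k = 1/cos φ = sec φ.
Areal scale at 52°: h·k = 1.000 × 1.624 = 1.624.
Areal scale at 30.4°: h·k = 1.000 × 1.159 = 1.159.
Ratio = 1.624/1.159 ≈ 1.40.

1.40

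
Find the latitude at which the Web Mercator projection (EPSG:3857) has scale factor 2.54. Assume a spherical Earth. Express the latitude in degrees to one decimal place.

66.8°

Mercator scale is k = sec φ = 1/cos φ.
1/cos φ = 2.54  ⇒  cos φ = 0.3937  ⇒  φ = arccos(0.3937) ≈ 66.8°.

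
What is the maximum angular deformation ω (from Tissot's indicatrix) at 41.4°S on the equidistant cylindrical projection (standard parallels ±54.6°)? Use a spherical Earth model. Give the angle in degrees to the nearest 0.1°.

With standard parallel φ₀ = 54.6°, the equirectangular projection gives x = Rλ cos φ₀, y = Rφ, so h = 1 and k = cos 54.6° / cos φ.
At 41.4°: h = 1.000, k = 0.7723; principal scales a = 1.000, b = 0.7723.
sin(ω/2) = (a − b)/(a + b) = 0.2277/1.772 = 0.1285, so ω = 2 arcsin(0.1285) ≈ 14.8°.

14.8°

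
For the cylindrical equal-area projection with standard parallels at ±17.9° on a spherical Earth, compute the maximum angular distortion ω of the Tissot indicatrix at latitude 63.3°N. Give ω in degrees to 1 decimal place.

78.9°

For cylindrical equal-area with standard parallel φ₀, h = cos φ / cos φ₀ and k = cos φ₀ / cos φ, so h·k = 1.
At 63.3°: h = 0.4722, k = 2.118; principal scales a = 2.118, b = 0.4722.
sin(ω/2) = (a − b)/(a + b) = 1.646/2.590 = 0.6354, so ω = 2 arcsin(0.6354) ≈ 78.9°.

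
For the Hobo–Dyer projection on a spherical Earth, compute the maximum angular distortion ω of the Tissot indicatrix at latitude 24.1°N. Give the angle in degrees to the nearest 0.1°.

The Hobo–Dyer projection is cylindrical equal-area with φ₀ = 37.5°. Cylindrical equal-area (φ₀ = 37.5°): h = cos φ / cos 37.5° along meridians, k = cos 37.5° / cos φ along parallels; h·k = 1.
At 24.1°: h = 1.151, k = 0.8691; principal scales a = 1.151, b = 0.8691.
sin(ω/2) = (a − b)/(a + b) = 0.2815/2.020 = 0.1394, so ω = 2 arcsin(0.1394) ≈ 16.0°.

16.0°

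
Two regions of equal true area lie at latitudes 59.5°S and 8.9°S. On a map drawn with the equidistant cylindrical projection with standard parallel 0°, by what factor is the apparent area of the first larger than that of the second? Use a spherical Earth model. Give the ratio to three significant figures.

Plate carrée maps x = Rλ, y = Rφ. The meridian scale is h = 1 and the parallel scale is k = 1/cos φ = sec φ.
Areal scale at 59.5°: h·k = 1.000 × 1.970 = 1.970.
Areal scale at 8.9°: h·k = 1.000 × 1.012 = 1.012.
Ratio = 1.970/1.012 ≈ 1.95.

1.95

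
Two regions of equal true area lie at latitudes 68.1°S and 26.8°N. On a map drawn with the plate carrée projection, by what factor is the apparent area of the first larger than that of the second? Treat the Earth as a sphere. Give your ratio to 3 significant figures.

For the equirectangular projection with φ₀ = 0 (plate carrée), h = 1 along meridians and k = sec φ along parallels.
Areal scale at 68.1°: h·k = 1.000 × 2.681 = 2.681.
Areal scale at 26.8°: h·k = 1.000 × 1.120 = 1.120.
Ratio = 2.681/1.120 ≈ 2.39.

2.39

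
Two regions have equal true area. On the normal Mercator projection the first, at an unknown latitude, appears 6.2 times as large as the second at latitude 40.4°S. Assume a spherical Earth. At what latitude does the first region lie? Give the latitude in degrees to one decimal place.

Mercator areal scale is sec²φ, so apparent-area ratio = sec²φ₁ / sec²φ₂ = cos²φ₂ / cos²φ₁.
cos²φ₂ / cos²φ₁ = 6.2  ⇒  cos φ₁ = cos 40.4° / √6.2 = 0.7615/2.490 = 0.3058.
φ₁ = arccos(0.3058) ≈ 72.2°.

72.2°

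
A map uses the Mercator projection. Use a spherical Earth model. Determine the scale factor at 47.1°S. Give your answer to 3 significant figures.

Mercator is conformal, so the point scale is isotropic: h = k = sec φ = 1/cos φ.
k = 1/cos 47.1° = 1/0.6807 = 1.469.

1.47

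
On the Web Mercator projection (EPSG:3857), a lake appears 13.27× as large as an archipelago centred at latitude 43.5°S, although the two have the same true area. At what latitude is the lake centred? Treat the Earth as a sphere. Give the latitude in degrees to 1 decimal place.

For equal true areas on Mercator, apparent areas scale as sec²φ, so the ratio is cos²φ₂ / cos²φ₁.
cos²φ₂ / cos²φ₁ = 13.27  ⇒  cos φ₁ = cos 43.5° / √13.27 = 0.7254/3.643 = 0.1991.
φ₁ = arccos(0.1991) ≈ 78.5°.

78.5°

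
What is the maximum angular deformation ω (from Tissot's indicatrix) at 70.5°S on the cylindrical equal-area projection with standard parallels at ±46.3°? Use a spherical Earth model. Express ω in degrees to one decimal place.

76.8°

A cylindrical equal-area projection with standard parallel φ₀ has meridian scale h = cos φ / cos φ₀ and parallel scale k = cos φ₀ / cos φ (so areas are preserved, h·k = 1).
At 70.5°: h = 0.4832, k = 2.070; principal scales a = 2.070, b = 0.4832.
sin(ω/2) = (a − b)/(a + b) = 1.587/2.553 = 0.6215, so ω = 2 arcsin(0.6215) ≈ 76.8°.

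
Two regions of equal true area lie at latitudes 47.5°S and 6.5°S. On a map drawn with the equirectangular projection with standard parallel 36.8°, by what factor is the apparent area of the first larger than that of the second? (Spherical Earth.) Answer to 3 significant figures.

1.47

With standard parallel φ₀ = 36.8°, the equirectangular projection gives x = Rλ cos φ₀, y = Rφ, so h = 1 and k = cos 36.8° / cos φ.
Areal scale at 47.5°: h·k = 1.000 × 1.185 = 1.185.
Areal scale at 6.5°: h·k = 1.000 × 0.8059 = 0.8059.
Ratio = 1.185/0.8059 ≈ 1.47.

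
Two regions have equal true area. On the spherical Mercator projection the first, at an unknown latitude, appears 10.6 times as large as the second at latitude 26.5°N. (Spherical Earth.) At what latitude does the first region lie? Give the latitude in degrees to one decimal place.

74.0°

On Mercator, (apparent₁)/(apparent₂) = sec²φ₁ / sec²φ₂ when true areas are equal.
cos²φ₂ / cos²φ₁ = 10.6  ⇒  cos φ₁ = cos 26.5° / √10.6 = 0.8949/3.256 = 0.2749.
φ₁ = arccos(0.2749) ≈ 74.0°.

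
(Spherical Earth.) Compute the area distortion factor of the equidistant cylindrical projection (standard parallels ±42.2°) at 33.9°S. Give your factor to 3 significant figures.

0.893

With standard parallel φ₀ = 42.2°, the equirectangular projection gives x = Rλ cos φ₀, y = Rφ, so h = 1 and k = cos 42.2° / cos φ.
Areal scale = h·k = 1 × cos φ₀ / cos φ; at 33.9°, h = 1.000, k = 0.8925, so h·k = 0.8925.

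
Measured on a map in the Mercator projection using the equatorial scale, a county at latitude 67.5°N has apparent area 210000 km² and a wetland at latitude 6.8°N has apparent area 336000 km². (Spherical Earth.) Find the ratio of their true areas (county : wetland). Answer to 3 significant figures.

Since Mercator area scale is 1/cos²φ, the true area equals the apparent area multiplied by cos²φ.
True area of county: 210000 × cos²(67.5°) = 210000 × 0.1464 = 30750 km².
True area of wetland: 336000 × cos²(6.8°) = 336000 × 0.9860 = 331300 km².
Ratio = 30750 / 331300 ≈ 0.0928.

0.0928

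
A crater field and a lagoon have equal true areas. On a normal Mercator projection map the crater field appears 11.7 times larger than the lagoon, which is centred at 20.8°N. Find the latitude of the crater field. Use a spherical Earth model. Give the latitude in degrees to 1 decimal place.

Mercator areal scale is sec²φ, so apparent-area ratio = sec²φ₁ / sec²φ₂ = cos²φ₂ / cos²φ₁.
cos²φ₂ / cos²φ₁ = 11.7  ⇒  cos φ₁ = cos 20.8° / √11.7 = 0.9348/3.421 = 0.2733.
φ₁ = arccos(0.2733) ≈ 74.1°.

74.1°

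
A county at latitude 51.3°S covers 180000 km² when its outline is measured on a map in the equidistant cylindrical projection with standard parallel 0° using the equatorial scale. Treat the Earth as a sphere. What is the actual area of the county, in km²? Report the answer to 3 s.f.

Plate carrée maps x = Rλ, y = Rφ. The meridian scale is h = 1 and the parallel scale is k = 1/cos φ = sec φ.
Areal scale = h·k = 1 × sec φ; at 51.3°, h = 1.000, k = 1.599, so h·k = 1.599.
True area = apparent / (areal scale) = 180000 / 1.599 ≈ 113000 km².

113000 km²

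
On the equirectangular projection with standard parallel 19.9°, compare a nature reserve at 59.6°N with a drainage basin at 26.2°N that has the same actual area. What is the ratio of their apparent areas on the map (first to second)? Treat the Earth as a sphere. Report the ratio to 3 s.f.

1.77

The equidistant cylindrical projection with φ₀ = 19.9° has h = 1 (meridians true) and k = cos φ₀ / cos φ along parallels.
Areal scale at 59.6°: h·k = 1.000 × 1.858 = 1.858.
Areal scale at 26.2°: h·k = 1.000 × 1.048 = 1.048.
Ratio = 1.858/1.048 ≈ 1.77.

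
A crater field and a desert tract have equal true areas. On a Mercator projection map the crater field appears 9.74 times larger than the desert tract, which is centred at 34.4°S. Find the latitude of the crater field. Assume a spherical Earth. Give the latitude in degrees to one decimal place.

On Mercator, (apparent₁)/(apparent₂) = sec²φ₁ / sec²φ₂ when true areas are equal.
cos²φ₂ / cos²φ₁ = 9.74  ⇒  cos φ₁ = cos 34.4° / √9.74 = 0.8251/3.121 = 0.2644.
φ₁ = arccos(0.2644) ≈ 74.7°.

74.7°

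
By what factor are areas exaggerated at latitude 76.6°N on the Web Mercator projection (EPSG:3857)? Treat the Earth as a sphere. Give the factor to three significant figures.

For Mercator, h = k = sec φ (a conformal cylindrical projection has a single point scale, 1/cos φ).
Areal scale = k² = sec²φ = 1/cos²(76.6°) = 1/0.2317² = 18.62.

18.6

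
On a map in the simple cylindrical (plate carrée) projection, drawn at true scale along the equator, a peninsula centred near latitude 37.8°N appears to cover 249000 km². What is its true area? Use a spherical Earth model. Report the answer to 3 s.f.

197000 km²

In the plate carrée (x = Rλ, y = Rφ), meridians are true-scale (h = 1) and parallels are stretched by k = sec φ.
Areal scale = h·k = 1 × sec φ; at 37.8°, h = 1.000, k = 1.266, so h·k = 1.266.
True area = apparent / (areal scale) = 249000 / 1.266 ≈ 197000 km².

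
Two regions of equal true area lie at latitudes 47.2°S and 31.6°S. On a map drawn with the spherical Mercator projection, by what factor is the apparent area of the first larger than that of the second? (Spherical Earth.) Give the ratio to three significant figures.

1.57

Mercator areal scale is sec²φ.
At 47.2°: sec²(47.2°) = 1/0.6794² = 2.166.
At 31.6°: sec²(31.6°) = 1/0.8517² = 1.378.
Ratio = 2.166/1.378 = cos²(31.6°)/cos²(47.2°) ≈ 1.57.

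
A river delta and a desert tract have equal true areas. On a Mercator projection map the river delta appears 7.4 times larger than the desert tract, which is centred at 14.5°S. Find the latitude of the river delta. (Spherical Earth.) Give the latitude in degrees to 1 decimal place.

For equal true areas on Mercator, apparent areas scale as sec²φ, so the ratio is cos²φ₂ / cos²φ₁.
cos²φ₂ / cos²φ₁ = 7.4  ⇒  cos φ₁ = cos 14.5° / √7.4 = 0.9681/2.720 = 0.3559.
φ₁ = arccos(0.3559) ≈ 69.2°.

69.2°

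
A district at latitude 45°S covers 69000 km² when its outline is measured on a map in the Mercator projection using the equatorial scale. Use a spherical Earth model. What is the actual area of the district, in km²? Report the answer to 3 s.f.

The Mercator projection is conformal; its linear scale factor is the same in every direction and equals sec φ = 1/cos φ.
Areal scale = k² = sec²φ = 1/cos²(45°) = 1/0.7071² = 2.000.
True area = apparent / (areal scale) = 69000 / 2.000 ≈ 34500 km².

34500 km²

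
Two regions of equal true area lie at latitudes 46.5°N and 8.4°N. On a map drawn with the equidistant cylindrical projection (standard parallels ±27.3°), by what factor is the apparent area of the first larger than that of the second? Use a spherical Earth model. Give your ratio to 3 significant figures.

The equidistant cylindrical projection with φ₀ = 27.3° has h = 1 (meridians true) and k = cos φ₀ / cos φ along parallels.
Areal scale at 46.5°: h·k = 1.000 × 1.291 = 1.291.
Areal scale at 8.4°: h·k = 1.000 × 0.8983 = 0.8983.
Ratio = 1.291/0.8983 ≈ 1.44.

1.44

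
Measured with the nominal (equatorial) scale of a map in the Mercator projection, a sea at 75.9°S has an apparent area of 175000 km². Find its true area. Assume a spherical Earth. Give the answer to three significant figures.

Mercator is conformal, so the point scale is isotropic: h = k = sec φ = 1/cos φ.
Areal scale = k² = sec²φ = 1/cos²(75.9°) = 1/0.2436² = 16.85.
True area = apparent / (areal scale) = 175000 / 16.85 ≈ 10400 km².

10400 km²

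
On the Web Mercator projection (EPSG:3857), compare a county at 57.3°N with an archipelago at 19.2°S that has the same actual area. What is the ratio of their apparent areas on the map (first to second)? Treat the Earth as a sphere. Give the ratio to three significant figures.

3.06

Mercator areal scale is sec²φ.
At 57.3°: sec²(57.3°) = 1/0.5402² = 3.426.
At 19.2°: sec²(19.2°) = 1/0.9444² = 1.121.
Ratio = 3.426/1.121 = cos²(19.2°)/cos²(57.3°) ≈ 3.06.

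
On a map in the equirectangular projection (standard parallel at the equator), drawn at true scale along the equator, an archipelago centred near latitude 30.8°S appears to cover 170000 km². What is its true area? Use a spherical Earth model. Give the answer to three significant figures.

Plate carrée maps x = Rλ, y = Rφ. The meridian scale is h = 1 and the parallel scale is k = 1/cos φ = sec φ.
Areal scale = h·k = 1 × sec φ; at 30.8°, h = 1.000, k = 1.164, so h·k = 1.164.
True area = apparent / (areal scale) = 170000 / 1.164 ≈ 146000 km².

146000 km²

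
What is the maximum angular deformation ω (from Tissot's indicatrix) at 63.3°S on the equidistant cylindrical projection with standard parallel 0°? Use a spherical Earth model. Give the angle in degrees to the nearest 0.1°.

44.7°

Plate carrée maps x = Rλ, y = Rφ. The meridian scale is h = 1 and the parallel scale is k = 1/cos φ = sec φ.
At 63.3°: h = 1.000, k = 2.226; principal scales a = 2.226, b = 1.000.
sin(ω/2) = (a − b)/(a + b) = 1.226/3.226 = 0.3800, so ω = 2 arcsin(0.3800) ≈ 44.7°.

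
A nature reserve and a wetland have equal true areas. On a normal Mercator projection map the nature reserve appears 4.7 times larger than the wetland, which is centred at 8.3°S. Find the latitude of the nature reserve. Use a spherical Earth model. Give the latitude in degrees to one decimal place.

Mercator areal scale is sec²φ, so apparent-area ratio = sec²φ₁ / sec²φ₂ = cos²φ₂ / cos²φ₁.
cos²φ₂ / cos²φ₁ = 4.7  ⇒  cos φ₁ = cos 8.3° / √4.7 = 0.9895/2.168 = 0.4564.
φ₁ = arccos(0.4564) ≈ 62.8°.

62.8°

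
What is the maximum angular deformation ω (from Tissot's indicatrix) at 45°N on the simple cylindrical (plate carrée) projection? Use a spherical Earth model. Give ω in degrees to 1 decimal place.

Plate carrée maps x = Rλ, y = Rφ. The meridian scale is h = 1 and the parallel scale is k = 1/cos φ = sec φ.
At 45°: h = 1.000, k = 1.414; principal scales a = 1.414, b = 1.000.
sin(ω/2) = (a − b)/(a + b) = 0.4142/2.414 = 0.1716, so ω = 2 arcsin(0.1716) ≈ 19.8°.

19.8°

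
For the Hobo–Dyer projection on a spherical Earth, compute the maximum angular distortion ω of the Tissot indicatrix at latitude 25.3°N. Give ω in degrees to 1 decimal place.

14.9°

Hobo–Dyer is a cylindrical equal-area projection with standard parallels at ±37.5°. For cylindrical equal-area with standard parallel φ₀, h = cos φ / cos φ₀ and k = cos φ₀ / cos φ, so h·k = 1.
At 25.3°: h = 1.140, k = 0.8775; principal scales a = 1.140, b = 0.8775.
sin(ω/2) = (a − b)/(a + b) = 0.2620/2.017 = 0.1299, so ω = 2 arcsin(0.1299) ≈ 14.9°.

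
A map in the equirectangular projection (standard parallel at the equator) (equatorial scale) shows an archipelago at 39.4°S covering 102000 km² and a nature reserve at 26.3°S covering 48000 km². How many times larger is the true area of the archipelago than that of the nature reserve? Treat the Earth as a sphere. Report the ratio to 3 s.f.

Plate carrée has h = 1 and k = sec φ, giving areal scale sec φ; true area = (apparent area) · cos φ.
True area of archipelago: 102000 × cos(39.4°) = 102000 × 0.7727 = 78820 km².
True area of nature reserve: 48000 × cos(26.3°) = 48000 × 0.8965 = 43030 km².
Ratio = 78820 / 43030 ≈ 1.83.

1.83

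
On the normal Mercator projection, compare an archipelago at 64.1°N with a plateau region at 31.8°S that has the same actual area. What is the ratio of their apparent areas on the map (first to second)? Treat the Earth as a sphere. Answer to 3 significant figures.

3.79

Mercator is conformal with k = sec φ, so areal scale = k² = sec²φ.
At 64.1°: sec²(64.1°) = 1/0.4368² = 5.241.
At 31.8°: sec²(31.8°) = 1/0.8499² = 1.384.
Ratio = 5.241/1.384 = cos²(31.8°)/cos²(64.1°) ≈ 3.79.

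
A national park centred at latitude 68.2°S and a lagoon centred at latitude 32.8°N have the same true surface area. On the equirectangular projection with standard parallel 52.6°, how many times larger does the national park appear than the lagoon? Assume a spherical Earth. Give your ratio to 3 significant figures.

The equidistant cylindrical projection with φ₀ = 52.6° has h = 1 (meridians true) and k = cos φ₀ / cos φ along parallels.
Areal scale at 68.2°: h·k = 1.000 × 1.636 = 1.636.
Areal scale at 32.8°: h·k = 1.000 × 0.7226 = 0.7226.
Ratio = 1.636/0.7226 ≈ 2.26.

2.26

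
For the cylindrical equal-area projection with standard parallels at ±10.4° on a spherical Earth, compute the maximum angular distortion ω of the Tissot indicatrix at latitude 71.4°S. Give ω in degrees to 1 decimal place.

For cylindrical equal-area with standard parallel φ₀, h = cos φ / cos φ₀ and k = cos φ₀ / cos φ, so h·k = 1.
At 71.4°: h = 0.3243, k = 3.084; principal scales a = 3.084, b = 0.3243.
sin(ω/2) = (a − b)/(a + b) = 2.759/3.408 = 0.8097, so ω = 2 arcsin(0.8097) ≈ 108.1°.

108.1°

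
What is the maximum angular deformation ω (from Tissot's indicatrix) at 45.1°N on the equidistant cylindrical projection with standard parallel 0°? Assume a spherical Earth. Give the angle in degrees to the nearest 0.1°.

19.9°

In the plate carrée (x = Rλ, y = Rφ), meridians are true-scale (h = 1) and parallels are stretched by k = sec φ.
At 45.1°: h = 1.000, k = 1.417; principal scales a = 1.417, b = 1.000.
sin(ω/2) = (a − b)/(a + b) = 0.4167/2.417 = 0.1724, so ω = 2 arcsin(0.1724) ≈ 19.9°.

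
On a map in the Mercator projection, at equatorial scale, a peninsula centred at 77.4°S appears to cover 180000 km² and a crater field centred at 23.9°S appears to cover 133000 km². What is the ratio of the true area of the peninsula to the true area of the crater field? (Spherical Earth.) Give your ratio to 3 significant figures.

Since Mercator area scale is 1/cos²φ, the true area equals the apparent area multiplied by cos²φ.
True area of peninsula: 180000 × cos²(77.4°) = 180000 × 0.04759 = 8566 km².
True area of crater field: 133000 × cos²(23.9°) = 133000 × 0.8359 = 111200 km².
Ratio = 8566 / 111200 ≈ 0.0770.

0.0770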